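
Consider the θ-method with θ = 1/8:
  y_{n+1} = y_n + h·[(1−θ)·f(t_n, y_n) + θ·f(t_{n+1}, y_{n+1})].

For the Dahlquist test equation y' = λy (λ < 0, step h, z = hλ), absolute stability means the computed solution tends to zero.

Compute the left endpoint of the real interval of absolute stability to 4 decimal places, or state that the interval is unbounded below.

z* = -2.6667.

Set f=λy, z=hλ:
  y_{n+1} = y_n + z·[7/8·y_n + 1/8·y_{n+1}] ⇒ (1 − 1/8z)y_{n+1} = (1 + 7/8z)y_n
  ⇒ R(z) = (1 + 7/8z)/(1 − 1/8z).

Need |R(x)|<1, x<0.
x=-0.68: |R|=0.3733
R=−1: 1+7/8x = −1+1/8x ⇒ -3/4x=2 ⇒ x=2/(-3/4)=-2.6667
Confirm numerically:
  x=-1.652: |R|=0.36925 <1
  x=-1.626: |R|=0.35134 <1
  x=-1.341: |R|=0.14849 <1
  x=-2.837: |R|=1.09431 >1
  x=-2.747: |R|=1.04485 >1
Interval (-2.6667, 0).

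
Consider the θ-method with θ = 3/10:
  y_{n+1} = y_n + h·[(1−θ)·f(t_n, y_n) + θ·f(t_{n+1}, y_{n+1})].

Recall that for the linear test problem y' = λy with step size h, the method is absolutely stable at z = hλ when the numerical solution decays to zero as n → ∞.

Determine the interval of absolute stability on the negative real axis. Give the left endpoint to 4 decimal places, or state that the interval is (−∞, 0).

With y'=λy (z=hλ):
  y_{n+1} = y_n + z·[7/10·y_n + 3/10·y_{n+1}] ⇒ (1 − 3/10z)y_{n+1} = (1 + 7/10z)y_n
  Hence R(z) = (1 + 7/10z)/(1 − 3/10z).

Find x<0 with |R(x)|<1.
x=-0.7: |R|=0.4215
R=−1: 1+7/10x = −1+3/10x ⇒ -2/5x=2 ⇒ x=2/(-2/5)=-5.0000
Confirm numerically:
  x=-4.683: |R|=0.94727 <1
  x=-3.631: |R|=0.73790 <1
  x=-2.432: |R|=0.40611 <1
  x=-2.309: |R|=0.36409 <1
  x=-5.560: |R|=1.08396 >1
  x=-5.437: |R|=1.06644 >1
  x=-5.214: |R|=1.03338 >1
Stable set (-5.0000, 0).

z∈(-5.0000,0).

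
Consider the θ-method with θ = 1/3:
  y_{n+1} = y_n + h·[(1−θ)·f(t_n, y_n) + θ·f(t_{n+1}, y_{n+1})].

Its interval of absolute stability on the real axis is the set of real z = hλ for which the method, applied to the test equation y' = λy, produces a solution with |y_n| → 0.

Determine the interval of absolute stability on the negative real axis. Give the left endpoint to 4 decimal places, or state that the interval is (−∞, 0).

Set f=λy, z=hλ:
  y_{n+1} = y_n + z·[2/3·y_n + 1/3·y_{n+1}] ⇒ (1 − 1/3z)y_{n+1} = (1 + 2/3z)y_n
  R(z) = (1 + 2/3z)/(1 − 1/3z).

Find x<0 with |R(x)|<1.
x=-1.05: |R|=0.2222
R=−1: 1+2/3x = −1+1/3x ⇒ -1/3x=2 ⇒ x=2/(-1/3)=-6.0000
Confirm numerically:
  x=-5.734: |R|=0.96954 <1
  x=-4.594: |R|=0.81485 <1
  x=-4.119: |R|=0.73578 <1
  x=-2.901: |R|=0.47483 <1
  x=-6.233: |R|=1.02524 >1
  x=-6.119: |R|=1.01305 >1
Stable set (-6.0000, 0).

z∈(-6.0000,0).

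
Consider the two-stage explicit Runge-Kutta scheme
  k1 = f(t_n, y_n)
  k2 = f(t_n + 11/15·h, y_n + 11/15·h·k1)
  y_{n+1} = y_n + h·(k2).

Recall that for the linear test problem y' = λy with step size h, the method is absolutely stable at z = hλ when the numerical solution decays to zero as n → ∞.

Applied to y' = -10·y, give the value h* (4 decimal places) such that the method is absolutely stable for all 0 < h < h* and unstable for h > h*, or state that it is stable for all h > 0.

(-1.3636,0); λ=-10 ⇒ h* = (15/11)/10 = 0.1364.

Set f=λy, z=hλ:
  k1=λy_n ⇒ h·k1=z·y_n;  k2=λ(1+11/15z)y_n ⇒ h·k2=z(1+11/15z)y_n
  y_{n+1}/y_n = 1 + z(1+11/15z) = 1 + z + 11/15z²
  so R(z) = 1 + z + 11/15z².

Solve |R(x)|<1 on ℝ⁻.
x=-1.57: |R|=1.2376
R=1: x+11/15x²=0 ⇒ x=−15/11=-1.3636; min R=1−1/(4·11/15)=0.6591>−1
Confirm numerically:
  x=-1.311: |R|=0.94940 <1
  x=-1.216: |R|=0.86835 <1
  x=-1.186: |R|=0.84550 <1
  x=-1.160: |R|=0.82677 <1
  x=-1.959: |R|=1.85530 >1
  x=-1.597: |R|=1.27330 >1
Interval (-1.3636, 0).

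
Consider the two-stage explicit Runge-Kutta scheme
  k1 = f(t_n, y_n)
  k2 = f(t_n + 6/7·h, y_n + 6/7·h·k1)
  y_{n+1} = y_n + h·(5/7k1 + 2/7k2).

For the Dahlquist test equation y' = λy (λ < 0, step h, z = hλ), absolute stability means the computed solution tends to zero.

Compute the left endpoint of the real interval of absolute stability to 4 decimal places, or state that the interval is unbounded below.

left endpoint -4.0833.

With y'=λy (z=hλ):
  k1=λy_n ⇒ h·k1=z·y_n;  k2=λ(1+6/7z)y_n ⇒ h·k2=z(1+6/7z)y_n
  y_{n+1}/y_n = 1 + 5/7z + 2/7z(1+6/7z) = 1 + z + 12/49z²
  ⇒ R(z) = 1 + z + 12/49z².

Solve |R(x)|<1 on ℝ⁻.
x=-1.23: |R|=0.1405
R=1: x+12/49x²=0 ⇒ x=−49/12=-4.0833; min R=1−1/(4·12/49)=-0.0208>−1
Confirm numerically:
  x=-3.720: |R|=0.66900 <1
  x=-3.704: |R|=0.65591 <1
  x=-3.384: |R|=0.42044 <1
  x=-2.447: |R|=0.01940 <1
  x=-4.667: |R|=1.66710 >1
  x=-4.289: |R|=1.21603 >1
Stable set (-4.0833, 0).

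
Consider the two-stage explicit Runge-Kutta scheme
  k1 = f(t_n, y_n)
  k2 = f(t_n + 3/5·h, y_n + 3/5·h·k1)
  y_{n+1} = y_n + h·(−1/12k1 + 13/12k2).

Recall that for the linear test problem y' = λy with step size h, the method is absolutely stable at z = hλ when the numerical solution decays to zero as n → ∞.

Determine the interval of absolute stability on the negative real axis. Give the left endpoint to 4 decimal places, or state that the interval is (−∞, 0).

z∈(-1.5385,0).

On y'=λy, z=hλ:
  k1=λy_n ⇒ h·k1=z·y_n;  k2=λ(1+3/5z)y_n ⇒ h·k2=z(1+3/5z)y_n
  y_{n+1}/y_n = 1 − 1/12z + 13/12z(1+3/5z) = 1 + z + 13/20z²
  Hence R(z) = 1 + z + 13/20z².

Boundary: |R(x)|=1, x<0.
x=-1.69: |R|=1.1665
R=1: x+13/20x²=0 ⇒ x=−20/13=-1.5385; min R=1−1/(4·13/20)=0.6154>−1
Confirm numerically:
  x=-1.240: |R|=0.75944 <1
  x=-1.207: |R|=0.73995 <1
  x=-0.742: |R|=0.61587 <1
  x=-1.877: |R|=1.41303 >1
  x=-1.799: |R|=1.30466 >1
  x=-1.564: |R|=1.02596 >1
Stable set (-1.5385, 0).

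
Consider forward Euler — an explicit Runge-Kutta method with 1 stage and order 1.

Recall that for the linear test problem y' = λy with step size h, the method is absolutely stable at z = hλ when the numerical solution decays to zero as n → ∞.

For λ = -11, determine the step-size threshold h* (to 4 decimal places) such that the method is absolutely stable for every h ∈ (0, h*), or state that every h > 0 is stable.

(-2.0000,0); λ=-11 ⇒ h* = 0.1818.

On y'=λy, z=hλ:
  order 1, 1-stage ⇒ R(z)=1+z
  (e.g. R(-1.67)=-0.67000, |R|=0.67000)

Boundary: |R(x)|=1, x<0.
x=-1.67: |R|=0.6700
|R(-2.35)|=1.3500 |R(-0.92)|=0.0800 |R(-0.84)|=0.1600
Bisect:
  x_lo=-2.5609 |R|=1.5609  x_hi=-0.2599 |R|=0.7401
  mid=-1.41038 |R|=0.41038 →hi
  mid=-1.98563 |R|=0.98563 →hi
  mid=-2.27326 |R|=1.27326 →lo
  mid=-2.12945 |R|=1.12945 →lo
  mid=-2.05754 |R|=1.05754 →lo
  mid=-2.02159 |R|=1.02159 →lo
  mid=-2.00361 |R|=1.00361 →lo
  mid=-1.99462 |R|=0.99462 →hi
  ...
  [-2.00010,-1.99996] ⇒ x*=-2.0000
So |R|<1 on (-2.0000, 0).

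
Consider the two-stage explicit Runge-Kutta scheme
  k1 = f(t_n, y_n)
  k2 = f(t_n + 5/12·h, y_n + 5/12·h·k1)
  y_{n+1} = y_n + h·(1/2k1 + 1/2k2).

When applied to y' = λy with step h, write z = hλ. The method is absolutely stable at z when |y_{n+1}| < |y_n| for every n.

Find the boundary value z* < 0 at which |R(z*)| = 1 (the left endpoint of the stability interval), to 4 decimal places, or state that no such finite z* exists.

Set f=λy, z=hλ:
  k1=λy_n ⇒ h·k1=z·y_n;  k2=λ(1+5/12z)y_n ⇒ h·k2=z(1+5/12z)y_n
  y_{n+1}/y_n = 1 + 1/2z + 1/2z(1+5/12z) = 1 + z + 5/24z²
  so R(z) = 1 + z + 5/24z².

Need |R(x)|<1, x<0.
x=-1.44: |R|=0.0080
R=1: x+5/24x²=0 ⇒ x=−24/5=-4.8000; min R=1−1/(4·5/24)=-0.2000>−1
Confirm numerically:
  x=-4.215: |R|=0.48630 <1
  x=-3.824: |R|=0.22245 <1
  x=-3.669: |R|=0.13549 <1
  x=-5.040: |R|=1.25200 >1
  x=-5.018: |R|=1.22790 >1
  x=-4.942: |R|=1.14620 >1
Interval (-4.8000, 0).

left endpoint -4.8000.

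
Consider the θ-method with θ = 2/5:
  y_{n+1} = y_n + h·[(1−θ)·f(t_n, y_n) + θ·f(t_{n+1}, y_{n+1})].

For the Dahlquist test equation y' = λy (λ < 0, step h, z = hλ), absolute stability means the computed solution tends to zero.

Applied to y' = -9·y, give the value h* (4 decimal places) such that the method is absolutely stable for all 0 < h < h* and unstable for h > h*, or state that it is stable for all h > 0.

Set f=λy, z=hλ:
  y_{n+1} = y_n + z·[3/5·y_n + 2/5·y_{n+1}] ⇒ (1 − 2/5z)y_{n+1} = (1 + 3/5z)y_n
  R(z) = (1 + 3/5z)/(1 − 2/5z).

Boundary: |R(x)|=1, x<0.
x=-0.82: |R|=0.3825
R=−1: 1+3/5x = −1+2/5x ⇒ -1/5x=2 ⇒ x=2/(-1/5)=-10.0000
Confirm numerically:
  x=-8.001: |R|=0.90482 <1
  x=-7.884: |R|=0.89811 <1
  x=-7.786: |R|=0.89238 <1
  x=-10.479: |R|=1.01845 >1
  x=-10.276: |R|=1.01080 >1
  x=-10.109: |R|=1.00432 >1
Stable set (-10.0000, 0).

(-10.0000,0); λ=-9 ⇒ h* = (10)/9 = 1.1111.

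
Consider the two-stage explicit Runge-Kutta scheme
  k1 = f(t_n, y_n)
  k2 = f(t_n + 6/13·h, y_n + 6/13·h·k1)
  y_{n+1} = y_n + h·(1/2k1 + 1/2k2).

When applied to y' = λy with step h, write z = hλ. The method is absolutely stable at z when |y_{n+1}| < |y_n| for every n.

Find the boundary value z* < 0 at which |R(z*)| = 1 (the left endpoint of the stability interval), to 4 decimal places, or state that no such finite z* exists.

Test eqn y'=λy, z=hλ:
  k1=λy_n ⇒ h·k1=z·y_n;  k2=λ(1+6/13z)y_n ⇒ h·k2=z(1+6/13z)y_n
  y_{n+1}/y_n = 1 + 1/2z + 1/2z(1+6/13z) = 1 + z + 3/13z²
  R(z) = 1 + z + 3/13z².

Need |R(x)|<1, x<0.
x=-1.39: |R|=0.0559
R=1: x+3/13x²=0 ⇒ x=−13/3=-4.3333; min R=1−1/(4·3/13)=-0.0833>−1
Confirm numerically:
  x=-3.410: |R|=0.27341 <1
  x=-3.341: |R|=0.23491 <1
  x=-2.035: |R|=0.07933 <1
  x=-4.787: |R|=1.50116 >1
  x=-4.699: |R|=1.39652 >1
  x=-4.415: |R|=1.08321 >1
So |R|<1 on (-4.3333, 0).

z* = -4.3333.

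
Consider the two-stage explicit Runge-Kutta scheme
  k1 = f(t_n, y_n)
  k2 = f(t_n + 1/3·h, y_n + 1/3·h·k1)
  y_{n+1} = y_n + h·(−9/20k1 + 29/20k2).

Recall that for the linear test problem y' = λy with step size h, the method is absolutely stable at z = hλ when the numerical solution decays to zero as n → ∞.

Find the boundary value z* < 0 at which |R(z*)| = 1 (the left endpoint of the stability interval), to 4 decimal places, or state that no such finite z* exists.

With y'=λy (z=hλ):
  k1=λy_n ⇒ h·k1=z·y_n;  k2=λ(1+1/3z)y_n ⇒ h·k2=z(1+1/3z)y_n
  y_{n+1}/y_n = 1 − 9/20z + 29/20z(1+1/3z) = 1 + z + 29/60z²
  Hence R(z) = 1 + z + 29/60z².

Boundary: |R(x)|=1, x<0.
x=-1.06: |R|=0.4831
R=1: x+29/60x²=0 ⇒ x=−60/29=-2.0690; min R=1−1/(4·29/60)=0.4828>−1
Confirm numerically:
  x=-1.833: |R|=0.79095 <1
  x=-1.811: |R|=0.77420 <1
  x=-1.035: |R|=0.48276 <1
  x=-2.343: |R|=1.31033 >1
  x=-2.138: |R|=1.07134 >1
So |R|<1 on (-2.0690, 0).

left endpoint -2.0690.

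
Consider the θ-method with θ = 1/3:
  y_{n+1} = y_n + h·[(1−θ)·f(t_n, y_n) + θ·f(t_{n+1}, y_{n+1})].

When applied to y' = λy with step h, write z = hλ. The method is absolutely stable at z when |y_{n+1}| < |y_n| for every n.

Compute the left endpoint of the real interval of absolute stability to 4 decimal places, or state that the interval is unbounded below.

Set f=λy, z=hλ:
  y_{n+1} = y_n + z·[2/3·y_n + 1/3·y_{n+1}] ⇒ (1 − 1/3z)y_{n+1} = (1 + 2/3z)y_n
  Hence R(z) = (1 + 2/3z)/(1 − 1/3z).

Find x<0 with |R(x)|<1.
x=-0.81: |R|=0.3622
R=−1: 1+2/3x = −1+1/3x ⇒ -1/3x=2 ⇒ x=2/(-1/3)=-6.0000
Confirm numerically:
  x=-4.775: |R|=0.84244 <1
  x=-3.256: |R|=0.56138 <1
  x=-2.725: |R|=0.42795 <1
  x=-6.326: |R|=1.03496 >1
  x=-6.296: |R|=1.03184 >1
  x=-6.120: |R|=1.01316 >1
Stable set (-6.0000, 0).

z* = -6.0000.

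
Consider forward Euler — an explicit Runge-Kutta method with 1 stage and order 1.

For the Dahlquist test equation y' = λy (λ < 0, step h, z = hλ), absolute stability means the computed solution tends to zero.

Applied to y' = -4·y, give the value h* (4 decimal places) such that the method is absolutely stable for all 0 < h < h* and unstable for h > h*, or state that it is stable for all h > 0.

(-2.0000,0); λ=-4 ⇒ h* = 0.5000.

With y'=λy (z=hλ):
  order 1, 1-stage ⇒ R(z)=1+z
  (e.g. R(-1.51)=-0.51000, |R|=0.51000)

Find x<0 with |R(x)|<1.
x=-1.51: |R|=0.5100
|R(-2.22)|=1.2200 |R(-1.24)|=0.2400 |R(-0.58)|=0.4200
Bisect:
  x_lo=-2.3602 |R|=1.3602  x_hi=-0.1455 |R|=0.8545
  mid=-1.25286 |R|=0.25286 →hi
  mid=-1.80654 |R|=0.80654 →hi
  mid=-2.08338 |R|=1.08338 →lo
  mid=-1.94496 |R|=0.94496 →hi
  mid=-2.01417 |R|=1.01417 →lo
  mid=-1.97956 |R|=0.97956 →hi
  mid=-1.99687 |R|=0.99687 →hi
  ...
  [-2.00011,-1.99998] ⇒ x*=-2.0000
So |R|<1 on (-2.0000, 0).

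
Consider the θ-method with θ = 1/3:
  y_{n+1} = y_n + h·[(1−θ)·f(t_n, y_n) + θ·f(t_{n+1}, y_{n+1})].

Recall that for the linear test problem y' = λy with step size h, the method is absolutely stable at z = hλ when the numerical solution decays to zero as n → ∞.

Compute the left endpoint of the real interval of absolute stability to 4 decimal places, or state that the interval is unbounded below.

Set f=λy, z=hλ:
  y_{n+1} = y_n + z·[2/3·y_n + 1/3·y_{n+1}] ⇒ (1 − 1/3z)y_{n+1} = (1 + 2/3z)y_n
  R(z) = (1 + 2/3z)/(1 − 1/3z).

Find x<0 with |R(x)|<1.
x=-0.47: |R|=0.5937
R=−1: 1+2/3x = −1+1/3x ⇒ -1/3x=2 ⇒ x=2/(-1/3)=-6.0000
Confirm numerically:
  x=-5.690: |R|=0.96433 <1
  x=-4.901: |R|=0.86090 <1
  x=-3.978: |R|=0.71023 <1
  x=-6.148: |R|=1.01618 >1
  x=-6.131: |R|=1.01435 >1
  x=-6.091: |R|=1.01001 >1
Stable set (-6.0000, 0).

left endpoint -6.0000.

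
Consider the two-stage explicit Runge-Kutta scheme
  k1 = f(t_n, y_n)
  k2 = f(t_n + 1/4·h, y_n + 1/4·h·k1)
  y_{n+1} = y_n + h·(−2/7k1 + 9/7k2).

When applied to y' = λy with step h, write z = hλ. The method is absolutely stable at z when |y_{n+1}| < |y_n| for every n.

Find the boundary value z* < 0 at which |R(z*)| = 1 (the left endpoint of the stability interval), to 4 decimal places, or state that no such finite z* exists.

On y'=λy, z=hλ:
  k1=λy_n ⇒ h·k1=z·y_n;  k2=λ(1+1/4z)y_n ⇒ h·k2=z(1+1/4z)y_n
  y_{n+1}/y_n = 1 − 2/7z + 9/7z(1+1/4z) = 1 + z + 9/28z²
  R(z) = 1 + z + 9/28z².

Find x<0 with |R(x)|<1.
x=-1.67: |R|=0.2264
R=1: x+9/28x²=0 ⇒ x=−28/9=-3.1111; min R=1−1/(4·9/28)=0.2222>−1
Confirm numerically:
  x=-3.028: |R|=0.91911 <1
  x=-2.590: |R|=0.56618 <1
  x=-1.645: |R|=0.22479 <1
  x=-3.682: |R|=1.67565 >1
  x=-3.637: |R|=1.61478 >1
  x=-3.444: |R|=1.36851 >1
Interval (-3.1111, 0).

z* = -3.1111.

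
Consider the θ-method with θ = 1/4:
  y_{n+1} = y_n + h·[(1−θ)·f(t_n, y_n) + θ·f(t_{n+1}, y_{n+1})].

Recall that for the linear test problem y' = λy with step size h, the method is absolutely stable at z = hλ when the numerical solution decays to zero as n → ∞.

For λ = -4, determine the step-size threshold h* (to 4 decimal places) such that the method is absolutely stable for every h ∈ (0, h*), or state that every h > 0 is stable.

Set f=λy, z=hλ:
  y_{n+1} = y_n + z·[3/4·y_n + 1/4·y_{n+1}] ⇒ (1 − 1/4z)y_{n+1} = (1 + 3/4z)y_n
  ⇒ R(z) = (1 + 3/4z)/(1 − 1/4z).

Find x<0 with |R(x)|<1.
x=-0.48: |R|=0.5714
R=−1: 1+3/4x = −1+1/4x ⇒ -1/2x=2 ⇒ x=2/(-1/2)=-4.0000
Confirm numerically:
  x=-3.644: |R|=0.90686 <1
  x=-2.805: |R|=0.64879 <1
  x=-2.074: |R|=0.36582 <1
  x=-1.613: |R|=0.14947 <1
  x=-4.364: |R|=1.08704 >1
  x=-4.322: |R|=1.07739 >1
  x=-4.093: |R|=1.02298 >1
Interval (-4.0000, 0).

(-4.0000,0); λ=-4 ⇒ h* = (4)/4 = 1.0000.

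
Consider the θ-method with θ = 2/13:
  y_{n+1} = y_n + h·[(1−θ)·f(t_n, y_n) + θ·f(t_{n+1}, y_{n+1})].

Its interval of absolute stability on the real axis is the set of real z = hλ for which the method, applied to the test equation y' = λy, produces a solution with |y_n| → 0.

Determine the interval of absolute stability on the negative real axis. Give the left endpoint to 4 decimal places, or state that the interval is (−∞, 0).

Set f=λy, z=hλ:
  y_{n+1} = y_n + z·[11/13·y_n + 2/13·y_{n+1}] ⇒ (1 − 2/13z)y_{n+1} = (1 + 11/13z)y_n
  ⇒ R(z) = (1 + 11/13z)/(1 − 2/13z).

Boundary: |R(x)|=1, x<0.
x=-0.37: |R|=0.6499
R=−1: 1+11/13x = −1+2/13x ⇒ -9/13x=2 ⇒ x=2/(-9/13)=-2.8889
Confirm numerically:
  x=-2.185: |R|=0.63529 <1
  x=-2.127: |R|=0.60258 <1
  x=-2.051: |R|=0.55906 <1
  x=-1.919: |R|=0.48159 <1
  x=-3.430: |R|=1.24522 >1
  x=-3.222: |R|=1.15419 >1
  x=-3.182: |R|=1.13623 >1
So |R|<1 on (-2.8889, 0).

z∈(-2.8889,0).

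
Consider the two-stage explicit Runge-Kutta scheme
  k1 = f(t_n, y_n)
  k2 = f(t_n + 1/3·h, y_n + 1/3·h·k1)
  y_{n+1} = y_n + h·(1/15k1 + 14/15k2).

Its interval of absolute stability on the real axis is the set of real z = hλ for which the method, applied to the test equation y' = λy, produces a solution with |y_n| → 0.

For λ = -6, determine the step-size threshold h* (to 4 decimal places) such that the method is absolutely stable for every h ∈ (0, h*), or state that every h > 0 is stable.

With y'=λy (z=hλ):
  k1=λy_n ⇒ h·k1=z·y_n;  k2=λ(1+1/3z)y_n ⇒ h·k2=z(1+1/3z)y_n
  y_{n+1}/y_n = 1 + 1/15z + 14/15z(1+1/3z) = 1 + z + 14/45z²
  so R(z) = 1 + z + 14/45z².

Boundary: |R(x)|=1, x<0.
x=-1.59: |R|=0.1965
R=1: x+14/45x²=0 ⇒ x=−45/14=-3.2143; min R=1−1/(4·14/45)=0.1964>−1
Confirm numerically:
  x=-3.100: |R|=0.88978 <1
  x=-2.708: |R|=0.57346 <1
  x=-2.624: |R|=0.51812 <1
  x=-1.798: |R|=0.20776 <1
  x=-3.629: |R|=1.46822 >1
  x=-3.433: |R|=1.23360 >1
  x=-3.300: |R|=1.08800 >1
So |R|<1 on (-3.2143, 0).

(-3.2143,0); λ=-6 ⇒ h* = (45/14)/6 = 0.5357.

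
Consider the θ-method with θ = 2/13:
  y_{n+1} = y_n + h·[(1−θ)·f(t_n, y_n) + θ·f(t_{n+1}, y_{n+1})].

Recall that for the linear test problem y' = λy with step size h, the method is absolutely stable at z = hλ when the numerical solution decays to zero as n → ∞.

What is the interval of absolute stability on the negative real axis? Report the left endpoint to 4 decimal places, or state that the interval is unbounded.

Set f=λy, z=hλ:
  y_{n+1} = y_n + z·[11/13·y_n + 2/13·y_{n+1}] ⇒ (1 − 2/13z)y_{n+1} = (1 + 11/13z)y_n
  ⇒ R(z) = (1 + 11/13z)/(1 − 2/13z).

Need |R(x)|<1, x<0.
x=-0.7: |R|=0.3681
R=−1: 1+11/13x = −1+2/13x ⇒ -9/13x=2 ⇒ x=2/(-9/13)=-2.8889
Confirm numerically:
  x=-2.807: |R|=0.96041 <1
  x=-2.757: |R|=0.93589 <1
  x=-2.486: |R|=0.79824 <1
  x=-2.149: |R|=0.61504 <1
  x=-3.168: |R|=1.12991 >1
  x=-3.139: |R|=1.11677 >1
Interval (-2.8889, 0).

z∈(-2.8889,0).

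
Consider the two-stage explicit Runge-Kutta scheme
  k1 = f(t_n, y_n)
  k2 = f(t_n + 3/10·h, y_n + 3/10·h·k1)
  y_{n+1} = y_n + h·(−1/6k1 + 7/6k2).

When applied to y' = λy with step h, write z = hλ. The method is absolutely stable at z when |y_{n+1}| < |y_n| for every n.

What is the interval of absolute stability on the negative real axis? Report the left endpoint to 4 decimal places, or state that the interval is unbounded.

z∈(-2.8571,0).

Test eqn y'=λy, z=hλ:
  k1=λy_n ⇒ h·k1=z·y_n;  k2=λ(1+3/10z)y_n ⇒ h·k2=z(1+3/10z)y_n
  y_{n+1}/y_n = 1 − 1/6z + 7/6z(1+3/10z) = 1 + z + 7/20z²
  R(z) = 1 + z + 7/20z².

Need |R(x)|<1, x<0.
x=-0.76: |R|=0.4422
R=1: x+7/20x²=0 ⇒ x=−20/7=-2.8571; min R=1−1/(4·7/20)=0.2857>−1
Confirm numerically:
  x=-2.719: |R|=0.86854 <1
  x=-2.625: |R|=0.78672 <1
  x=-1.437: |R|=0.28574 <1
  x=-3.366: |R|=1.59948 >1
  x=-3.175: |R|=1.35322 >1
So |R|<1 on (-2.8571, 0).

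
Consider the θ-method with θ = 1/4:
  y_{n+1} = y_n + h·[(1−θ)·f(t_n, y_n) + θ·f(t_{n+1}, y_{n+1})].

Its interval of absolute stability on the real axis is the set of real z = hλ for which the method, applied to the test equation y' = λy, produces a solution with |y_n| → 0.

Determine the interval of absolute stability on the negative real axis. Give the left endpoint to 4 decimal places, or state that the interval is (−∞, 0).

z∈(-4.0000,0).

Test eqn y'=λy, z=hλ:
  y_{n+1} = y_n + z·[3/4·y_n + 1/4·y_{n+1}] ⇒ (1 − 1/4z)y_{n+1} = (1 + 3/4z)y_n
  ⇒ R(z) = (1 + 3/4z)/(1 − 1/4z).

Boundary: |R(x)|=1, x<0.
x=-0.45: |R|=0.5955
R=−1: 1+3/4x = −1+1/4x ⇒ -1/2x=2 ⇒ x=2/(-1/2)=-4.0000
Confirm numerically:
  x=-3.605: |R|=0.89612 <1
  x=-2.595: |R|=0.57392 <1
  x=-2.588: |R|=0.57134 <1
  x=-4.501: |R|=1.11787 >1
  x=-4.122: |R|=1.03004 >1
Interval (-4.0000, 0).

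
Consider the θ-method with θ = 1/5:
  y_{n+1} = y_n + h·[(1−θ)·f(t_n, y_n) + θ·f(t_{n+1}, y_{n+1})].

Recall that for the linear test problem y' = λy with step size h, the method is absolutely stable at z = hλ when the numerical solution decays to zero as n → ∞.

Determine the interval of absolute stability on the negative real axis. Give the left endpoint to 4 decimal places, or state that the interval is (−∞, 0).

On y'=λy, z=hλ:
  y_{n+1} = y_n + z·[4/5·y_n + 1/5·y_{n+1}] ⇒ (1 − 1/5z)y_{n+1} = (1 + 4/5z)y_n
  ⇒ R(z) = (1 + 4/5z)/(1 − 1/5z).

Solve |R(x)|<1 on ℝ⁻.
x=-1.72: |R|=0.2798
R=−1: 1+4/5x = −1+1/5x ⇒ -3/5x=2 ⇒ x=2/(-3/5)=-3.3333
Confirm numerically:
  x=-3.035: |R|=0.88861 <1
  x=-2.637: |R|=0.72646 <1
  x=-1.990: |R|=0.42346 <1
  x=-3.765: |R|=1.14775 >1
  x=-3.355: |R|=1.00778 >1
So |R|<1 on (-3.3333, 0).

(-3.3333, 0).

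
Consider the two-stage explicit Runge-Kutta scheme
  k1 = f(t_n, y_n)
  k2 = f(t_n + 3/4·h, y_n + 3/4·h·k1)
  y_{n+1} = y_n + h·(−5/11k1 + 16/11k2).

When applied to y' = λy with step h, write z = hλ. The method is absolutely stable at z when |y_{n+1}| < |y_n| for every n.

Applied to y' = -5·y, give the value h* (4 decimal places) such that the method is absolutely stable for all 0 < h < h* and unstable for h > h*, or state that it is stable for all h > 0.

Set f=λy, z=hλ:
  k1=λy_n ⇒ h·k1=z·y_n;  k2=λ(1+3/4z)y_n ⇒ h·k2=z(1+3/4z)y_n
  y_{n+1}/y_n = 1 − 5/11z + 16/11z(1+3/4z) = 1 + z + 12/11z²
  Hence R(z) = 1 + z + 12/11z².

Solve |R(x)|<1 on ℝ⁻.
x=-0.88: |R|=0.9648
R=1: x+12/11x²=0 ⇒ x=−11/12=-0.9167; min R=1−1/(4·12/11)=0.7708>−1
Confirm numerically:
  x=-0.880: |R|=0.96480 <1
  x=-0.825: |R|=0.91750 <1
  x=-0.754: |R|=0.86620 <1
  x=-1.468: |R|=1.88294 >1
  x=-0.961: |R|=1.04648 >1
So |R|<1 on (-0.9167, 0).

(-0.9167,0); λ=-5 ⇒ h* = (11/12)/5 = 0.1833.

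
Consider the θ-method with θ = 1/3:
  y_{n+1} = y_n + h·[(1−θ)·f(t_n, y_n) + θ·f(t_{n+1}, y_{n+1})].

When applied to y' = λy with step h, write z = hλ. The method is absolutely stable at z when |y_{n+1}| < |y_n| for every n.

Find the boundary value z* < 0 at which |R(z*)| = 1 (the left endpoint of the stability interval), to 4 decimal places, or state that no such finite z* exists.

With y'=λy (z=hλ):
  y_{n+1} = y_n + z·[2/3·y_n + 1/3·y_{n+1}] ⇒ (1 − 1/3z)y_{n+1} = (1 + 2/3z)y_n
  ⇒ R(z) = (1 + 2/3z)/(1 − 1/3z).

Find x<0 with |R(x)|<1.
x=-0.7: |R|=0.4324
R=−1: 1+2/3x = −1+1/3x ⇒ -1/3x=2 ⇒ x=2/(-1/3)=-6.0000
Confirm numerically:
  x=-4.079: |R|=0.72863 <1
  x=-3.998: |R|=0.71392 <1
  x=-3.134: |R|=0.53277 <1
  x=-2.549: |R|=0.37809 <1
  x=-6.216: |R|=1.02344 >1
  x=-6.138: |R|=1.01510 >1
  x=-6.084: |R|=1.00925 >1
Stable set (-6.0000, 0).

z* = -6.0000.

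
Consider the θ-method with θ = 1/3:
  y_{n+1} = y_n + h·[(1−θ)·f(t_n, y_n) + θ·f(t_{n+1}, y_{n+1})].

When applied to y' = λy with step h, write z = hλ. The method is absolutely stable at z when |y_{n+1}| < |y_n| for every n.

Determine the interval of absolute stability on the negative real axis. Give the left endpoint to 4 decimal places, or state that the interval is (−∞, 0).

Set f=λy, z=hλ:
  y_{n+1} = y_n + z·[2/3·y_n + 1/3·y_{n+1}] ⇒ (1 − 1/3z)y_{n+1} = (1 + 2/3z)y_n
  ⇒ R(z) = (1 + 2/3z)/(1 − 1/3z).

Solve |R(x)|<1 on ℝ⁻.
x=-0.36: |R|=0.6786
R=−1: 1+2/3x = −1+1/3x ⇒ -1/3x=2 ⇒ x=2/(-1/3)=-6.0000
Confirm numerically:
  x=-3.878: |R|=0.69148 <1
  x=-3.575: |R|=0.63118 <1
  x=-3.291: |R|=0.56938 <1
  x=-6.277: |R|=1.02986 >1
  x=-6.240: |R|=1.02597 >1
  x=-6.194: |R|=1.02110 >1
So |R|<1 on (-6.0000, 0).

(-6.0000, 0).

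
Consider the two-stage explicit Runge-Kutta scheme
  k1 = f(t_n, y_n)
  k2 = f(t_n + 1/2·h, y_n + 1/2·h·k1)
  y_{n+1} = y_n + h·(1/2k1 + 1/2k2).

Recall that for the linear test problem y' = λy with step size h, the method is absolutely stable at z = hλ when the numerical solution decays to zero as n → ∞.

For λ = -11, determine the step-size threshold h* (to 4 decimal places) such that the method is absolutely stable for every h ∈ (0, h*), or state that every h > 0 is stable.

(-4.0000,0); λ=-11 ⇒ h* = (4)/11 = 0.3636.

With y'=λy (z=hλ):
  k1=λy_n ⇒ h·k1=z·y_n;  k2=λ(1+1/2z)y_n ⇒ h·k2=z(1+1/2z)y_n
  y_{n+1}/y_n = 1 + 1/2z + 1/2z(1+1/2z) = 1 + z + 1/4z²
  R(z) = 1 + z + 1/4z².

Need |R(x)|<1, x<0.
x=-1.62: |R|=0.0361
R=1: x+1/4x²=0 ⇒ x=−4=-4.0000; min R=1−1/(4·1/4)=0.0000>−1
Confirm numerically:
  x=-3.714: |R|=0.73445 <1
  x=-3.548: |R|=0.59908 <1
  x=-2.669: |R|=0.11189 <1
  x=-1.750: |R|=0.01562 <1
  x=-4.599: |R|=1.68870 >1
  x=-4.340: |R|=1.36890 >1
  x=-4.233: |R|=1.24657 >1
So |R|<1 on (-4.0000, 0).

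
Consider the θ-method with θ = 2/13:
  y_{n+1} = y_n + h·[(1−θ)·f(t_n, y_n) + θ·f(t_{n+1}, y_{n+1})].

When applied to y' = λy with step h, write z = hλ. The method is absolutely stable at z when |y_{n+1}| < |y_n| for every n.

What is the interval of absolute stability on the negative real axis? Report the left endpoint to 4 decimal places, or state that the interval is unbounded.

(-2.8889, 0).

On y'=λy, z=hλ:
  y_{n+1} = y_n + z·[11/13·y_n + 2/13·y_{n+1}] ⇒ (1 − 2/13z)y_{n+1} = (1 + 11/13z)y_n
  Hence R(z) = (1 + 11/13z)/(1 − 2/13z).

Boundary: |R(x)|=1, x<0.
x=-0.89: |R|=0.2172
R=−1: 1+11/13x = −1+2/13x ⇒ -9/13x=2 ⇒ x=2/(-9/13)=-2.8889
Confirm numerically:
  x=-2.158: |R|=0.62012 <1
  x=-1.435: |R|=0.17549 <1
  x=-1.241: |R|=0.04205 <1
  x=-3.331: |R|=1.20237 >1
  x=-2.918: |R|=1.01391 >1
Interval (-2.8889, 0).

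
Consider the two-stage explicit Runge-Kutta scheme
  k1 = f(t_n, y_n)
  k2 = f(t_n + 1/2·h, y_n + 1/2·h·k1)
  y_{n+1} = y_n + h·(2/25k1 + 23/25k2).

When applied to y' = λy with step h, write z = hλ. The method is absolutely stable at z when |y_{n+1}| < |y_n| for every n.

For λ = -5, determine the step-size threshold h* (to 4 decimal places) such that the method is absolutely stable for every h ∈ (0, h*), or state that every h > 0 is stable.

Test eqn y'=λy, z=hλ:
  k1=λy_n ⇒ h·k1=z·y_n;  k2=λ(1+1/2z)y_n ⇒ h·k2=z(1+1/2z)y_n
  y_{n+1}/y_n = 1 + 2/25z + 23/25z(1+1/2z) = 1 + z + 23/50z²
  so R(z) = 1 + z + 23/50z².

Boundary: |R(x)|=1, x<0.
x=-0.47: |R|=0.6316
R=1: x+23/50x²=0 ⇒ x=−50/23=-2.1739; min R=1−1/(4·23/50)=0.4565>−1
Confirm numerically:
  x=-1.857: |R|=0.72929 <1
  x=-1.529: |R|=0.54641 <1
  x=-1.351: |R|=0.48859 <1
  x=-1.272: |R|=0.47227 <1
  x=-2.616: |R|=1.53199 >1
  x=-2.564: |R|=1.46008 >1
  x=-2.493: |R|=1.36592 >1
So |R|<1 on (-2.1739, 0).

(-2.1739,0); λ=-5 ⇒ h* = (50/23)/5 = 0.4348.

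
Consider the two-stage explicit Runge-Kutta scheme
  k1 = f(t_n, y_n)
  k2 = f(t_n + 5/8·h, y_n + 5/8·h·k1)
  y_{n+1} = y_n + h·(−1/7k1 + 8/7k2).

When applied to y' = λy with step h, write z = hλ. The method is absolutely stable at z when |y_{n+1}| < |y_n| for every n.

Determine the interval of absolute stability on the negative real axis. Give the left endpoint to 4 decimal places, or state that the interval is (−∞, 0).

z∈(-1.4000,0).

With y'=λy (z=hλ):
  k1=λy_n ⇒ h·k1=z·y_n;  k2=λ(1+5/8z)y_n ⇒ h·k2=z(1+5/8z)y_n
  y_{n+1}/y_n = 1 − 1/7z + 8/7z(1+5/8z) = 1 + z + 5/7z²
  Hence R(z) = 1 + z + 5/7z².

Boundary: |R(x)|=1, x<0.
x=-0.58: |R|=0.6603
R=1: x+5/7x²=0 ⇒ x=−7/5=-1.4000; min R=1−1/(4·5/7)=0.6500>−1
Confirm numerically:
  x=-1.355: |R|=0.95645 <1
  x=-1.138: |R|=0.78703 <1
  x=-0.824: |R|=0.66098 <1
  x=-0.745: |R|=0.65145 <1
  x=-1.989: |R|=1.83680 >1
  x=-1.900: |R|=1.67857 >1
  x=-1.800: |R|=1.51429 >1
Interval (-1.4000, 0).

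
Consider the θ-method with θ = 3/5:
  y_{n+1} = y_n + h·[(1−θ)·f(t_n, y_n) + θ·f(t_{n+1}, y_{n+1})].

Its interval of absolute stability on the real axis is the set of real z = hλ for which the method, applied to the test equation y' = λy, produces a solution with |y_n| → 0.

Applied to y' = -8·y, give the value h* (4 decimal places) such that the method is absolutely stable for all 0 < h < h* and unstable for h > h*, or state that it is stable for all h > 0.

With y'=λy (z=hλ):
  y_{n+1} = y_n + z·[2/5·y_n + 3/5·y_{n+1}] ⇒ (1 − 3/5z)y_{n+1} = (1 + 2/5z)y_n
  R(z) = (1 + 2/5z)/(1 − 3/5z).

Boundary: |R(x)|=1, x<0.
x=-1.11: |R|=0.3337
x=-2: |R|=0.0909
x=-10: |R|=0.4286
x=-100: |R|=0.6393
θ=3/5≥1/2 ⇒ |1+2/5x|<|1−3/5x| ∀x<0 ⇒ stable on all of ℝ⁻.

interval (−∞, 0). Any h>0 works for λ=-8.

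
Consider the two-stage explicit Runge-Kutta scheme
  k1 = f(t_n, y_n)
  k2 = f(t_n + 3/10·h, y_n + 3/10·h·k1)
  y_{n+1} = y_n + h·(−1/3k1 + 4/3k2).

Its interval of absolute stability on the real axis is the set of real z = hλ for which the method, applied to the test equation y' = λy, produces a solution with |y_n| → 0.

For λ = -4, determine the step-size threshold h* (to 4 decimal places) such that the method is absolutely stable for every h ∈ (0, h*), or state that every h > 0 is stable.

Set f=λy, z=hλ:
  k1=λy_n ⇒ h·k1=z·y_n;  k2=λ(1+3/10z)y_n ⇒ h·k2=z(1+3/10z)y_n
  y_{n+1}/y_n = 1 − 1/3z + 4/3z(1+3/10z) = 1 + z + 2/5z²
  ⇒ R(z) = 1 + z + 2/5z².

Boundary: |R(x)|=1, x<0.
x=-1.33: |R|=0.3776
R=1: x+2/5x²=0 ⇒ x=−5/2=-2.5000; min R=1−1/(4·2/5)=0.3750>−1
Confirm numerically:
  x=-2.245: |R|=0.77101 <1
  x=-1.706: |R|=0.45817 <1
  x=-1.343: |R|=0.37846 <1
  x=-1.220: |R|=0.37536 <1
  x=-2.986: |R|=1.58048 >1
  x=-2.856: |R|=1.40669 >1
So |R|<1 on (-2.5000, 0).

(-2.5000,0); λ=-4 ⇒ h* = (5/2)/4 = 0.6250.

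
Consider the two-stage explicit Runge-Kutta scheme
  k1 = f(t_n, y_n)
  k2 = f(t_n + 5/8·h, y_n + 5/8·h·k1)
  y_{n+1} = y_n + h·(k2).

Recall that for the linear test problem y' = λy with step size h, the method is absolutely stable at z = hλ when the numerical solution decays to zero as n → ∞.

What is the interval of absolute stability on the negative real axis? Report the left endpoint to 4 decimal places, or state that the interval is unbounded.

(-1.6000, 0).

Set f=λy, z=hλ:
  k1=λy_n ⇒ h·k1=z·y_n;  k2=λ(1+5/8z)y_n ⇒ h·k2=z(1+5/8z)y_n
  y_{n+1}/y_n = 1 + z(1+5/8z) = 1 + z + 5/8z²
  Hence R(z) = 1 + z + 5/8z².

Solve |R(x)|<1 on ℝ⁻.
x=-0.85: |R|=0.6016
R=1: x+5/8x²=0 ⇒ x=−8/5=-1.6000; min R=1−1/(4·5/8)=0.6000>−1
Confirm numerically:
  x=-1.462: |R|=0.87390 <1
  x=-0.911: |R|=0.60770 <1
  x=-0.883: |R|=0.60431 <1
  x=-0.655: |R|=0.61314 <1
  x=-1.944: |R|=1.41796 >1
  x=-1.657: |R|=1.05903 >1
Stable set (-1.6000, 0).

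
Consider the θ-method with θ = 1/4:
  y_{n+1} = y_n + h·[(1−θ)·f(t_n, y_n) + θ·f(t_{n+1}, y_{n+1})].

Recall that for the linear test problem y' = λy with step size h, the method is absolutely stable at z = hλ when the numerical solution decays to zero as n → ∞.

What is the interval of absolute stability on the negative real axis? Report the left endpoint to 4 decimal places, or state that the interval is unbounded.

With y'=λy (z=hλ):
  y_{n+1} = y_n + z·[3/4·y_n + 1/4·y_{n+1}] ⇒ (1 − 1/4z)y_{n+1} = (1 + 3/4z)y_n
  ⇒ R(z) = (1 + 3/4z)/(1 − 1/4z).

Find x<0 with |R(x)|<1.
x=-0.99: |R|=0.2064
R=−1: 1+3/4x = −1+1/4x ⇒ -1/2x=2 ⇒ x=2/(-1/2)=-4.0000
Confirm numerically:
  x=-3.674: |R|=0.91504 <1
  x=-2.139: |R|=0.39371 <1
  x=-1.734: |R|=0.20963 <1
  x=-4.566: |R|=1.13215 >1
  x=-4.024: |R|=1.00598 >1
Interval (-4.0000, 0).

(-4.0000, 0).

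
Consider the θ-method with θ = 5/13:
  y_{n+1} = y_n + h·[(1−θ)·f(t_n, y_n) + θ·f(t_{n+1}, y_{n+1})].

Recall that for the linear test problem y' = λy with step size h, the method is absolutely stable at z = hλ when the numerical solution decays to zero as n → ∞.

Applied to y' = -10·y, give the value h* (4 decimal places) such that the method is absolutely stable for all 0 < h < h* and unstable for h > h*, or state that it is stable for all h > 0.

On y'=λy, z=hλ:
  y_{n+1} = y_n + z·[8/13·y_n + 5/13·y_{n+1}] ⇒ (1 − 5/13z)y_{n+1} = (1 + 8/13z)y_n
  Hence R(z) = (1 + 8/13z)/(1 − 5/13z).

Find x<0 with |R(x)|<1.
x=-1.01: |R|=0.2726
R=−1: 1+8/13x = −1+5/13x ⇒ -3/13x=2 ⇒ x=2/(-3/13)=-8.6667
Confirm numerically:
  x=-6.153: |R|=0.82769 <1
  x=-5.010: |R|=0.71170 <1
  x=-4.330: |R|=0.62453 <1
  x=-3.713: |R|=0.52919 <1
  x=-9.157: |R|=1.02502 >1
  x=-8.808: |R|=1.00743 >1
Stable set (-8.6667, 0).

(-8.6667,0); λ=-10 ⇒ h* = (26/3)/10 = 0.8667.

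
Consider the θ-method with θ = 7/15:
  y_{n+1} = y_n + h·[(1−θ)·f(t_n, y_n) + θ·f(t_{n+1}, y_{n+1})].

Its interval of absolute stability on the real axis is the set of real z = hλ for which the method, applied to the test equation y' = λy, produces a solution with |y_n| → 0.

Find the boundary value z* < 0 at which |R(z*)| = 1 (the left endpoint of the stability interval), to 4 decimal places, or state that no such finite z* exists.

Set f=λy, z=hλ:
  y_{n+1} = y_n + z·[8/15·y_n + 7/15·y_{n+1}] ⇒ (1 − 7/15z)y_{n+1} = (1 + 8/15z)y_n
  ⇒ R(z) = (1 + 8/15z)/(1 − 7/15z).

Boundary: |R(x)|=1, x<0.
x=-0.46: |R|=0.6213
R=−1: 1+8/15x = −1+7/15x ⇒ -1/15x=2 ⇒ x=2/(-1/15)=-30.0000
Confirm numerically:
  x=-25.308: |R|=0.97558 <1
  x=-21.398: |R|=0.94780 <1
  x=-21.261: |R|=0.94666 <1
  x=-20.909: |R|=0.94366 <1
  x=-30.417: |R|=1.00183 >1
  x=-30.203: |R|=1.00090 >1
Interval (-30.0000, 0).

z* = -30.0000.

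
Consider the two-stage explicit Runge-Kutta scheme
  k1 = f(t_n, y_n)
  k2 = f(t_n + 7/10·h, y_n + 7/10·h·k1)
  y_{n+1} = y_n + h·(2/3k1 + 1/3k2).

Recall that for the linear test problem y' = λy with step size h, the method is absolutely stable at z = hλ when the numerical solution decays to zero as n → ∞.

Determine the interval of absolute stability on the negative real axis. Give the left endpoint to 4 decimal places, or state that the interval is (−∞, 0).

z∈(-4.2857,0).

With y'=λy (z=hλ):
  k1=λy_n ⇒ h·k1=z·y_n;  k2=λ(1+7/10z)y_n ⇒ h·k2=z(1+7/10z)y_n
  y_{n+1}/y_n = 1 + 2/3z + 1/3z(1+7/10z) = 1 + z + 7/30z²
  so R(z) = 1 + z + 7/30z².

Boundary: |R(x)|=1, x<0.
x=-1.6: |R|=0.0027
R=1: x+7/30x²=0 ⇒ x=−30/7=-4.2857; min R=1−1/(4·7/30)=-0.0714>−1
Confirm numerically:
  x=-3.857: |R|=0.61417 <1
  x=-2.798: |R|=0.02872 <1
  x=-2.089: |R|=0.07075 <1
  x=-4.389: |R|=1.10577 >1
  x=-4.383: |R|=1.09949 >1
Interval (-4.2857, 0).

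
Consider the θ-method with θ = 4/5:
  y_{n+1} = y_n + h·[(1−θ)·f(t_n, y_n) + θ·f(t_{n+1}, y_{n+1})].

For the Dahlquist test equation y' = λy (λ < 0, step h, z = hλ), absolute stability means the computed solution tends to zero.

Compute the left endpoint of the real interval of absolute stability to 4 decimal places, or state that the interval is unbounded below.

Set f=λy, z=hλ:
  y_{n+1} = y_n + z·[1/5·y_n + 4/5·y_{n+1}] ⇒ (1 − 4/5z)y_{n+1} = (1 + 1/5z)y_n
  Hence R(z) = (1 + 1/5z)/(1 − 4/5z).

Solve |R(x)|<1 on ℝ⁻.
x=-1: |R|=0.4444
x=-2: |R|=0.2308
x=-10: |R|=0.1111
x=-100: |R|=0.2346
θ=4/5≥1/2 ⇒ |1+1/5x|<|1−4/5x| ∀x<0 ⇒ unbounded interval.

interval (−∞, 0).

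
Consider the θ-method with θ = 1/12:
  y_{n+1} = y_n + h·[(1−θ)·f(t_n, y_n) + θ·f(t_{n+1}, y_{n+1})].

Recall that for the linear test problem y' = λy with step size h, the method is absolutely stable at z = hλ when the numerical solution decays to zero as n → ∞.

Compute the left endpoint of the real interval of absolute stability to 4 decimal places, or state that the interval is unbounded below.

With y'=λy (z=hλ):
  y_{n+1} = y_n + z·[11/12·y_n + 1/12·y_{n+1}] ⇒ (1 − 1/12z)y_{n+1} = (1 + 11/12z)y_n
  R(z) = (1 + 11/12z)/(1 − 1/12z).

Solve |R(x)|<1 on ℝ⁻.
x=-1.48: |R|=0.3175
R=−1: 1+11/12x = −1+1/12x ⇒ -5/6x=2 ⇒ x=2/(-5/6)=-2.4000
Confirm numerically:
  x=-2.340: |R|=0.95816 <1
  x=-2.239: |R|=0.88693 <1
  x=-1.647: |R|=0.44823 <1
  x=-1.255: |R|=0.13618 <1
  x=-2.916: |R|=1.34594 >1
  x=-2.528: |R|=1.08811 >1
Stable set (-2.4000, 0).

z* = -2.4000.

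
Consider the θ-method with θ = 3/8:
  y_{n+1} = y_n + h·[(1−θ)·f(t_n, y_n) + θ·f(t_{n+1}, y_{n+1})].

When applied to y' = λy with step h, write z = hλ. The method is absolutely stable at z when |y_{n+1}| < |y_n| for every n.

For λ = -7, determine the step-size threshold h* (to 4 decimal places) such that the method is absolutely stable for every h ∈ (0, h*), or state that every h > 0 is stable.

(-8.0000,0); λ=-7 ⇒ h* = (8)/7 = 1.1429.

On y'=λy, z=hλ:
  y_{n+1} = y_n + z·[5/8·y_n + 3/8·y_{n+1}] ⇒ (1 − 3/8z)y_{n+1} = (1 + 5/8z)y_n
  ⇒ R(z) = (1 + 5/8z)/(1 − 3/8z).

Find x<0 with |R(x)|<1.
x=-0.47: |R|=0.6004
R=−1: 1+5/8x = −1+3/8x ⇒ -1/4x=2 ⇒ x=2/(-1/4)=-8.0000
Confirm numerically:
  x=-7.634: |R|=0.97631 <1
  x=-6.281: |R|=0.87192 <1
  x=-5.355: |R|=0.78018 <1
  x=-5.256: |R|=0.76910 <1
  x=-8.290: |R|=1.01765 >1
  x=-8.032: |R|=1.00199 >1
Stable set (-8.0000, 0).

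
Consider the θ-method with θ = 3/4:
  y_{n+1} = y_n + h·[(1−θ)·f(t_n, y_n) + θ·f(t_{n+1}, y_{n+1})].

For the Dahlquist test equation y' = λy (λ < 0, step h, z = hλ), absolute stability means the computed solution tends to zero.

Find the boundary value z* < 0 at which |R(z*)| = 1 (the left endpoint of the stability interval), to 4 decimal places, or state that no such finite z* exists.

Test eqn y'=λy, z=hλ:
  y_{n+1} = y_n + z·[1/4·y_n + 3/4·y_{n+1}] ⇒ (1 − 3/4z)y_{n+1} = (1 + 1/4z)y_n
  R(z) = (1 + 1/4z)/(1 − 3/4z).

Need |R(x)|<1, x<0.
x=-0.74: |R|=0.5241
x=-2: |R|=0.2000
x=-10: |R|=0.1765
x=-100: |R|=0.3158
θ=3/4≥1/2 ⇒ |1+1/4x|<|1−3/4x| ∀x<0 ⇒ stable on all of ℝ⁻.

unbounded; (−∞, 0).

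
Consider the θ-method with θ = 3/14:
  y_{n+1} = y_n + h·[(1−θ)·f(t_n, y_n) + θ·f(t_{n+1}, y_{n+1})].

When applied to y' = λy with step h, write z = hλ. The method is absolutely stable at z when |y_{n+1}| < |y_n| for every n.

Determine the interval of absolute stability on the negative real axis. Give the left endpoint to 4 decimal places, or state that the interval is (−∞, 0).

Test eqn y'=λy, z=hλ:
  y_{n+1} = y_n + z·[11/14·y_n + 3/14·y_{n+1}] ⇒ (1 − 3/14z)y_{n+1} = (1 + 11/14z)y_n
  ⇒ R(z) = (1 + 11/14z)/(1 − 3/14z).

Find x<0 with |R(x)|<1.
x=-0.3: |R|=0.7181
R=−1: 1+11/14x = −1+3/14x ⇒ -4/7x=2 ⇒ x=2/(-4/7)=-3.5000
Confirm numerically:
  x=-2.683: |R|=0.70357 <1
  x=-1.737: |R|=0.26584 <1
  x=-1.504: |R|=0.13742 <1
  x=-3.645: |R|=1.04652 >1
  x=-3.580: |R|=1.02587 >1
So |R|<1 on (-3.5000, 0).

(-3.5000, 0).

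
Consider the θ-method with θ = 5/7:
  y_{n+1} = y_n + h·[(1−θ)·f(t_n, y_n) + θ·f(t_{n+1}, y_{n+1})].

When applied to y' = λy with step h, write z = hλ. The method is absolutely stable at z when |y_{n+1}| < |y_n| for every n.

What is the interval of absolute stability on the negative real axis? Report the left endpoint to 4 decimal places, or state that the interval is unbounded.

interval (−∞, 0).

On y'=λy, z=hλ:
  y_{n+1} = y_n + z·[2/7·y_n + 5/7·y_{n+1}] ⇒ (1 − 5/7z)y_{n+1} = (1 + 2/7z)y_n
  Hence R(z) = (1 + 2/7z)/(1 − 5/7z).

Find x<0 with |R(x)|<1.
x=-0.45: |R|=0.6595
x=-2: |R|=0.1765
x=-10: |R|=0.2281
x=-100: |R|=0.3807
θ=5/7≥1/2 ⇒ |1+2/7x|<|1−5/7x| ∀x<0 ⇒ interval (−∞,0).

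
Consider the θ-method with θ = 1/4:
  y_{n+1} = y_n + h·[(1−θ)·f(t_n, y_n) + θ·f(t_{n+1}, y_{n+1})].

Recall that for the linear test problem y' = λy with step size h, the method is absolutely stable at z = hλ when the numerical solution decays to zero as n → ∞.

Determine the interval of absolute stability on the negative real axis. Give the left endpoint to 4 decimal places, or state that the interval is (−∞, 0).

On y'=λy, z=hλ:
  y_{n+1} = y_n + z·[3/4·y_n + 1/4·y_{n+1}] ⇒ (1 − 1/4z)y_{n+1} = (1 + 3/4z)y_n
  so R(z) = (1 + 3/4z)/(1 − 1/4z).

Boundary: |R(x)|=1, x<0.
x=-0.78: |R|=0.3473
R=−1: 1+3/4x = −1+1/4x ⇒ -1/2x=2 ⇒ x=2/(-1/2)=-4.0000
Confirm numerically:
  x=-3.489: |R|=0.86353 <1
  x=-3.386: |R|=0.83374 <1
  x=-3.037: |R|=0.72630 <1
  x=-4.592: |R|=1.13780 >1
  x=-4.533: |R|=1.12493 >1
  x=-4.285: |R|=1.06880 >1
So |R|<1 on (-4.0000, 0).

(-4.0000, 0).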